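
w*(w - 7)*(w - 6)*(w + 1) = w^4 - 12*w^3 + 29*w^2 + 42*w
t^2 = t^2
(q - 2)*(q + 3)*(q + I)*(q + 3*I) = q^4 + q^3 + 4*I*q^3 - 9*q^2 + 4*I*q^2 - 3*q - 24*I*q + 18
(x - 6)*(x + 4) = x^2 - 2*x - 24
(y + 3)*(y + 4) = y^2 + 7*y + 12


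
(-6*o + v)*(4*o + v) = -24*o^2 - 2*o*v + v^2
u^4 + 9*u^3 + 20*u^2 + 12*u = u*(u + 1)*(u + 2)*(u + 6)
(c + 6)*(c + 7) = c^2 + 13*c + 42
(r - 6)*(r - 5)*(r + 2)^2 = r^4 - 7*r^3 - 10*r^2 + 76*r + 120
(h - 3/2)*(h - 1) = h^2 - 5*h/2 + 3/2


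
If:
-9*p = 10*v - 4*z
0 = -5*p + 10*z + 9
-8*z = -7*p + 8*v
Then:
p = -252/215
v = 99/215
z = -639/430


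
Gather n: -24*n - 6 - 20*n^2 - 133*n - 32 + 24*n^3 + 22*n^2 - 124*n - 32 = 24*n^3 + 2*n^2 - 281*n - 70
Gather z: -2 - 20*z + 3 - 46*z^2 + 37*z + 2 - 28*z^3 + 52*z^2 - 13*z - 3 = -28*z^3 + 6*z^2 + 4*z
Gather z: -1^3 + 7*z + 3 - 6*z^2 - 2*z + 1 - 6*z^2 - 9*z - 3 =-12*z^2 - 4*z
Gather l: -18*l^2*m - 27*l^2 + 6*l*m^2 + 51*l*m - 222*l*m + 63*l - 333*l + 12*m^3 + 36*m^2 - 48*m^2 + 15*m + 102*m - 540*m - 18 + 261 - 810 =l^2*(-18*m - 27) + l*(6*m^2 - 171*m - 270) + 12*m^3 - 12*m^2 - 423*m - 567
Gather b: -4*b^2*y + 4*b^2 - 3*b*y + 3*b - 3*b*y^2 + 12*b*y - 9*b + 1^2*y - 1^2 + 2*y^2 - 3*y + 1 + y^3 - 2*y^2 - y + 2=b^2*(4 - 4*y) + b*(-3*y^2 + 9*y - 6) + y^3 - 3*y + 2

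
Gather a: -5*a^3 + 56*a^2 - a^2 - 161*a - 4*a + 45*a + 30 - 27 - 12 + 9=-5*a^3 + 55*a^2 - 120*a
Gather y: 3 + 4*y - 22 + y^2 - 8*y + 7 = y^2 - 4*y - 12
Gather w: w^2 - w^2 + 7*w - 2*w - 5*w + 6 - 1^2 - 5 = 0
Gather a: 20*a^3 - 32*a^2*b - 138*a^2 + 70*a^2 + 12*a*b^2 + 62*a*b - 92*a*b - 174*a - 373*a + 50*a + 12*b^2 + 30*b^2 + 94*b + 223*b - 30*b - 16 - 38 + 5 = 20*a^3 + a^2*(-32*b - 68) + a*(12*b^2 - 30*b - 497) + 42*b^2 + 287*b - 49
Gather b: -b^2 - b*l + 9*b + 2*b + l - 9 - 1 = -b^2 + b*(11 - l) + l - 10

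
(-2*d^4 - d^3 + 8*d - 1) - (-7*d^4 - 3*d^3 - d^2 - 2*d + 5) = 5*d^4 + 2*d^3 + d^2 + 10*d - 6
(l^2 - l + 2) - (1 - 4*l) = l^2 + 3*l + 1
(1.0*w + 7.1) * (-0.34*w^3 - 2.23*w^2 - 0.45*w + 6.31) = -0.34*w^4 - 4.644*w^3 - 16.283*w^2 + 3.115*w + 44.801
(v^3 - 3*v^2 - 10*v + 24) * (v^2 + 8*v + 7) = v^5 + 5*v^4 - 27*v^3 - 77*v^2 + 122*v + 168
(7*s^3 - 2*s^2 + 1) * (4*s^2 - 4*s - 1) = 28*s^5 - 36*s^4 + s^3 + 6*s^2 - 4*s - 1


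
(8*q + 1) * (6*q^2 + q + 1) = 48*q^3 + 14*q^2 + 9*q + 1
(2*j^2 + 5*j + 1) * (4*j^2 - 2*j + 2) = 8*j^4 + 16*j^3 - 2*j^2 + 8*j + 2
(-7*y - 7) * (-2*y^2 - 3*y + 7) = 14*y^3 + 35*y^2 - 28*y - 49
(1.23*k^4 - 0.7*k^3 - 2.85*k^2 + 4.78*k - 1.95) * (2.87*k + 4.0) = 3.5301*k^5 + 2.911*k^4 - 10.9795*k^3 + 2.3186*k^2 + 13.5235*k - 7.8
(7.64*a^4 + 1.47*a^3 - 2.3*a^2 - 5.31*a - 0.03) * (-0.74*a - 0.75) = -5.6536*a^5 - 6.8178*a^4 + 0.5995*a^3 + 5.6544*a^2 + 4.0047*a + 0.0225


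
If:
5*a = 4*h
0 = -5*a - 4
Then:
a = -4/5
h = -1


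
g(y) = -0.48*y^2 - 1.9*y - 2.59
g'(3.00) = -4.78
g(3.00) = -12.61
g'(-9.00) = 6.74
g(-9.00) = -24.37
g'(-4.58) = 2.50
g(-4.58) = -3.96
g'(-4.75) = 2.66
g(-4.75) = -4.40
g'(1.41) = -3.25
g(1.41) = -6.22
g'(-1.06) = -0.88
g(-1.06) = -1.12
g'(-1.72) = -0.25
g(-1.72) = -0.74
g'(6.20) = -7.85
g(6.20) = -32.82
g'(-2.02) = 0.04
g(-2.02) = -0.71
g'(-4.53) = 2.45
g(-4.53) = -3.83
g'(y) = -0.96*y - 1.9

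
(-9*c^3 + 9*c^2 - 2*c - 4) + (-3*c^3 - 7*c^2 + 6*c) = -12*c^3 + 2*c^2 + 4*c - 4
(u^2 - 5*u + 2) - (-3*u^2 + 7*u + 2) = 4*u^2 - 12*u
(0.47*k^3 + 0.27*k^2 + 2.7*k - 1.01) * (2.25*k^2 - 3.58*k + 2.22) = 1.0575*k^5 - 1.0751*k^4 + 6.1518*k^3 - 11.3391*k^2 + 9.6098*k - 2.2422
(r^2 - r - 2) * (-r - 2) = -r^3 - r^2 + 4*r + 4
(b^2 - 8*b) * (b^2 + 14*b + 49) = b^4 + 6*b^3 - 63*b^2 - 392*b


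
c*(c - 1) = c^2 - c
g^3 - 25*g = g*(g - 5)*(g + 5)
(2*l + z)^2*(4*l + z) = 16*l^3 + 20*l^2*z + 8*l*z^2 + z^3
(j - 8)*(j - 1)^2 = j^3 - 10*j^2 + 17*j - 8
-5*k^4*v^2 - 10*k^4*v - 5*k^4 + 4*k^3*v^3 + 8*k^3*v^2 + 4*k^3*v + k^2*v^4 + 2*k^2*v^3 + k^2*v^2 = (-k + v)*(5*k + v)*(k*v + k)^2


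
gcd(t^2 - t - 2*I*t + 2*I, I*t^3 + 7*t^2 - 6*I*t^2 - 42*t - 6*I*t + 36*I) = 1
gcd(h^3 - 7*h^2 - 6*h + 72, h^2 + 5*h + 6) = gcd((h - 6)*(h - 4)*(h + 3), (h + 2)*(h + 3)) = h + 3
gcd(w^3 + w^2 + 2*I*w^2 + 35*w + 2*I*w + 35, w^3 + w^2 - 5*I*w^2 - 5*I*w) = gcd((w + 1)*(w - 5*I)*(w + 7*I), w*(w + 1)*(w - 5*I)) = w^2 + w*(1 - 5*I) - 5*I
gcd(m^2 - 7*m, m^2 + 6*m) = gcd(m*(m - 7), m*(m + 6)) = m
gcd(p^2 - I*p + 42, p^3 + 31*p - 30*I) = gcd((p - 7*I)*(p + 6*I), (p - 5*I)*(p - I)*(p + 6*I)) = p + 6*I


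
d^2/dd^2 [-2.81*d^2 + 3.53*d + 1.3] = -5.62000000000000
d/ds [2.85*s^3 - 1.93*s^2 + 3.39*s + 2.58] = 8.55*s^2 - 3.86*s + 3.39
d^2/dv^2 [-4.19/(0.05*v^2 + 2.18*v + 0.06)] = (0.02095*v^2 + 0.91342*v - 4.19*(0.1*v + 2.18)*(0.2*v + 4.36) + 0.02514)/(0.05*v^2 + 2.18*v + 0.06)^3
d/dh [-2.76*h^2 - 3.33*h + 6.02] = -5.52*h - 3.33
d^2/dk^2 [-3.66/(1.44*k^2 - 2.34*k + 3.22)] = (15.178752*k^2 - 24.665472*k - 3.66*(2.88*k - 2.34)*(5.76*k - 4.68) + 33.941376)/(1.44*k^2 - 2.34*k + 3.22)^3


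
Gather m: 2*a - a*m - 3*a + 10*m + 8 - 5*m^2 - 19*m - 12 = -a - 5*m^2 + m*(-a - 9) - 4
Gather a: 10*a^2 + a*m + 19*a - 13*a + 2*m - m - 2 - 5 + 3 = 10*a^2 + a*(m + 6) + m - 4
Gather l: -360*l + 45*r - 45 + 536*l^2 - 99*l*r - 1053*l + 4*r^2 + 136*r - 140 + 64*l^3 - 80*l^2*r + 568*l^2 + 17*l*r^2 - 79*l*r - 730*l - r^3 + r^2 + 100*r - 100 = 64*l^3 + l^2*(1104 - 80*r) + l*(17*r^2 - 178*r - 2143) - r^3 + 5*r^2 + 281*r - 285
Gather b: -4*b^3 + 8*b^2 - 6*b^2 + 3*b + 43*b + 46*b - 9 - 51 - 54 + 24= -4*b^3 + 2*b^2 + 92*b - 90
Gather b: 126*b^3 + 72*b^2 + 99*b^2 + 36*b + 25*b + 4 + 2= 126*b^3 + 171*b^2 + 61*b + 6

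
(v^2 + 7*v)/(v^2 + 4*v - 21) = v/(v - 3)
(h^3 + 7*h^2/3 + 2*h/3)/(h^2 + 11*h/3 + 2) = h*(3*h^2 + 7*h + 2)/(3*h^2 + 11*h + 6)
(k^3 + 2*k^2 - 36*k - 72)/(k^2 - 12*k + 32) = (k^3 + 2*k^2 - 36*k - 72)/(k^2 - 12*k + 32)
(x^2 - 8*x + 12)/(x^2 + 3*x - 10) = (x - 6)/(x + 5)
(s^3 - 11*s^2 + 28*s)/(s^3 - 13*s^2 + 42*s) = (s - 4)/(s - 6)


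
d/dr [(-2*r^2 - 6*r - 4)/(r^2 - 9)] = 2*(3*r^2 + 22*r + 27)/(r^4 - 18*r^2 + 81)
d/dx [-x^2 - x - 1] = -2*x - 1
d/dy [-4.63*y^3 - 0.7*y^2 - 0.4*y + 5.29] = -13.89*y^2 - 1.4*y - 0.4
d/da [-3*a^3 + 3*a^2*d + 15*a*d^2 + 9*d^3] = -9*a^2 + 6*a*d + 15*d^2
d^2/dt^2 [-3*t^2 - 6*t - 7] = -6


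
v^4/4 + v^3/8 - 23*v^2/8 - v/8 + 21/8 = (v/4 + 1/4)*(v - 3)*(v - 1)*(v + 7/2)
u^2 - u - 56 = (u - 8)*(u + 7)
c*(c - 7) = c^2 - 7*c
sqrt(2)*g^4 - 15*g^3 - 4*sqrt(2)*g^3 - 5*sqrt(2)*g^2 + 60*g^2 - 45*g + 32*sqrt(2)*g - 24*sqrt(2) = (g - 3)*(g - 1)*(g - 8*sqrt(2))*(sqrt(2)*g + 1)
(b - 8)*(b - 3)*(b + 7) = b^3 - 4*b^2 - 53*b + 168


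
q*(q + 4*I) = q^2 + 4*I*q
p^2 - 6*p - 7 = (p - 7)*(p + 1)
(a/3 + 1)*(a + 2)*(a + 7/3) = a^3/3 + 22*a^2/9 + 53*a/9 + 14/3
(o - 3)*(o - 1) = o^2 - 4*o + 3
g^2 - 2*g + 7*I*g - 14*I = (g - 2)*(g + 7*I)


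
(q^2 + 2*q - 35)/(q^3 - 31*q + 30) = (q + 7)/(q^2 + 5*q - 6)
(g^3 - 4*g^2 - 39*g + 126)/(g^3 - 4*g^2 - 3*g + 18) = (g^2 - g - 42)/(g^2 - g - 6)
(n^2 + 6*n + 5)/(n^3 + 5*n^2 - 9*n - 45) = (n + 1)/(n^2 - 9)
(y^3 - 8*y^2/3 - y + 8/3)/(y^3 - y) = (y - 8/3)/y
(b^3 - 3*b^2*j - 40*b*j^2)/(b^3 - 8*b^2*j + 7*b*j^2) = (b^2 - 3*b*j - 40*j^2)/(b^2 - 8*b*j + 7*j^2)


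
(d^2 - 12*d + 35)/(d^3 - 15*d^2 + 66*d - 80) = (d - 7)/(d^2 - 10*d + 16)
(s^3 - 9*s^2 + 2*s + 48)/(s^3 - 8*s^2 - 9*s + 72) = (s + 2)/(s + 3)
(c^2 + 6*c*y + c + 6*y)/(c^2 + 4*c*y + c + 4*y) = (c + 6*y)/(c + 4*y)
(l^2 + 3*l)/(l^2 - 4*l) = (l + 3)/(l - 4)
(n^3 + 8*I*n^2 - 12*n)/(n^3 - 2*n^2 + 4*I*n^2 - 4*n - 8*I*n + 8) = n*(n + 6*I)/(n^2 + 2*n*(-1 + I) - 4*I)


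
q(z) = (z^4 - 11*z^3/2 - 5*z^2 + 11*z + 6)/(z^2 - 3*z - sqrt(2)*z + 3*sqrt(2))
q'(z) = (-2*z + sqrt(2) + 3)*(z^4 - 11*z^3/2 - 5*z^2 + 11*z + 6)/(z^2 - 3*z - sqrt(2)*z + 3*sqrt(2))^2 + (4*z^3 - 33*z^2/2 - 10*z + 11)/(z^2 - 3*z - sqrt(2)*z + 3*sqrt(2))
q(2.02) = 35.15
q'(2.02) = 51.21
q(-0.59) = -0.14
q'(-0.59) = 1.33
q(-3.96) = 12.61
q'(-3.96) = -8.05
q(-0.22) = 0.65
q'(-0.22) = 2.94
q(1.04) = 9.56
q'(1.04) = 13.06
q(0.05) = 1.62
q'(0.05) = 4.34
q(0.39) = 3.45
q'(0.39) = 6.50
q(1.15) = 11.09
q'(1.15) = 14.76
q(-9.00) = 80.60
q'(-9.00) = -18.76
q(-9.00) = 80.60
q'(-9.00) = -18.76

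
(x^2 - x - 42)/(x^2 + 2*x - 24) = (x - 7)/(x - 4)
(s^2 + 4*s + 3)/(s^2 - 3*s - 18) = (s + 1)/(s - 6)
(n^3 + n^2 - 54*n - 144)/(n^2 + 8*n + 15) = (n^2 - 2*n - 48)/(n + 5)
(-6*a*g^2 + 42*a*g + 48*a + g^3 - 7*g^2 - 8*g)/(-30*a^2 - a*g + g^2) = (g^2 - 7*g - 8)/(5*a + g)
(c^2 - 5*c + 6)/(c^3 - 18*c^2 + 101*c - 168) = (c - 2)/(c^2 - 15*c + 56)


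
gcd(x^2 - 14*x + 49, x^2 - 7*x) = x - 7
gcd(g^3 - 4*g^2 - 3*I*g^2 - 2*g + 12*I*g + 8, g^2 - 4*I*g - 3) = g - I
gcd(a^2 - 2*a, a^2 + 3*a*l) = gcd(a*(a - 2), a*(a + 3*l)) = a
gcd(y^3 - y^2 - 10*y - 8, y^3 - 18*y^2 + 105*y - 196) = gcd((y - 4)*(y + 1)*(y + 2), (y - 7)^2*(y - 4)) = y - 4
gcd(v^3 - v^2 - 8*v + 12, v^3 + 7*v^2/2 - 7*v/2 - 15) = v^2 + v - 6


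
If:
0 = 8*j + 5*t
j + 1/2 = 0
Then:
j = -1/2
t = 4/5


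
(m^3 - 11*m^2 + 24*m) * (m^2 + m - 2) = m^5 - 10*m^4 + 11*m^3 + 46*m^2 - 48*m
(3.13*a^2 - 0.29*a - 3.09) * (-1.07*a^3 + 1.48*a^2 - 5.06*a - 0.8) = -3.3491*a^5 + 4.9427*a^4 - 12.9607*a^3 - 5.6098*a^2 + 15.8674*a + 2.472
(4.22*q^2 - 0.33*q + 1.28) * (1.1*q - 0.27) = 4.642*q^3 - 1.5024*q^2 + 1.4971*q - 0.3456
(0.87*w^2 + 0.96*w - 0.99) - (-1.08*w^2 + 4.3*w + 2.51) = 1.95*w^2 - 3.34*w - 3.5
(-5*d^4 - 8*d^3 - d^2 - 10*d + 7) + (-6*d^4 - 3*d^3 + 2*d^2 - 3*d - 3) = -11*d^4 - 11*d^3 + d^2 - 13*d + 4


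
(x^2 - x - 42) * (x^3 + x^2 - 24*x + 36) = x^5 - 67*x^3 + 18*x^2 + 972*x - 1512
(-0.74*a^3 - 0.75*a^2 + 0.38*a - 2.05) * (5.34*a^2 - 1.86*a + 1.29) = -3.9516*a^5 - 2.6286*a^4 + 2.4696*a^3 - 12.6213*a^2 + 4.3032*a - 2.6445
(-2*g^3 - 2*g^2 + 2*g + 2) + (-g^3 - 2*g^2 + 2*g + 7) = -3*g^3 - 4*g^2 + 4*g + 9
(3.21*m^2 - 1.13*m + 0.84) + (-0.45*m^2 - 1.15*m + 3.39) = 2.76*m^2 - 2.28*m + 4.23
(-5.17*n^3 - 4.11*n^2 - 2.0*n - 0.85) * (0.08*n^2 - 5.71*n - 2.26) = -0.4136*n^5 + 29.1919*n^4 + 34.9923*n^3 + 20.6406*n^2 + 9.3735*n + 1.921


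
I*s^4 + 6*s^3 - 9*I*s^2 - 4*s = s*(s - 4*I)*(s - I)*(I*s + 1)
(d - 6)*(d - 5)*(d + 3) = d^3 - 8*d^2 - 3*d + 90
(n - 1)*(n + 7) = n^2 + 6*n - 7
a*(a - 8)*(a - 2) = a^3 - 10*a^2 + 16*a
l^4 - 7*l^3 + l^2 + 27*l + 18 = (l - 6)*(l - 3)*(l + 1)^2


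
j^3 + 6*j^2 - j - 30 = (j - 2)*(j + 3)*(j + 5)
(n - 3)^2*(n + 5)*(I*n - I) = I*n^4 - 2*I*n^3 - 20*I*n^2 + 66*I*n - 45*I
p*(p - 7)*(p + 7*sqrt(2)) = p^3 - 7*p^2 + 7*sqrt(2)*p^2 - 49*sqrt(2)*p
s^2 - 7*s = s*(s - 7)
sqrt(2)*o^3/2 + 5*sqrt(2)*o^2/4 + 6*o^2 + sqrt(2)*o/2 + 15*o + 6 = (o + 1/2)*(o + 6*sqrt(2))*(sqrt(2)*o/2 + sqrt(2))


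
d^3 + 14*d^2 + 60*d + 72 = (d + 2)*(d + 6)^2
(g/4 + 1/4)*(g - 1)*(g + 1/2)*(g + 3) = g^4/4 + 7*g^3/8 + g^2/8 - 7*g/8 - 3/8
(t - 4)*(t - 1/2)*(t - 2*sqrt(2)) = t^3 - 9*t^2/2 - 2*sqrt(2)*t^2 + 2*t + 9*sqrt(2)*t - 4*sqrt(2)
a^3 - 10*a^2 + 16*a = a*(a - 8)*(a - 2)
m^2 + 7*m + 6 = (m + 1)*(m + 6)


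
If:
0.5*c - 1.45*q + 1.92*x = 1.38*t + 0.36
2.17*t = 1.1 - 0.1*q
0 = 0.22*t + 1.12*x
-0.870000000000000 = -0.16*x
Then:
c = 1677.36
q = 611.70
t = -27.68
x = 5.44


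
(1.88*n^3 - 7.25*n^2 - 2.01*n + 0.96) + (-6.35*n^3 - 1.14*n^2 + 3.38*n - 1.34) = -4.47*n^3 - 8.39*n^2 + 1.37*n - 0.38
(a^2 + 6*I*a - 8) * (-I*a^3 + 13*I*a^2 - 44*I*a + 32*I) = -I*a^5 + 6*a^4 + 13*I*a^4 - 78*a^3 - 36*I*a^3 + 264*a^2 - 72*I*a^2 - 192*a + 352*I*a - 256*I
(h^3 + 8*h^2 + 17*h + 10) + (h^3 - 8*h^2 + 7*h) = 2*h^3 + 24*h + 10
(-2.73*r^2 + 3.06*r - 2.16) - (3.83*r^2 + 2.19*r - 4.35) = -6.56*r^2 + 0.87*r + 2.19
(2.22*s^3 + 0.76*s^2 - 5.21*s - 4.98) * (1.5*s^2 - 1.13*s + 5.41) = 3.33*s^5 - 1.3686*s^4 + 3.3364*s^3 + 2.5289*s^2 - 22.5587*s - 26.9418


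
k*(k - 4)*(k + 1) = k^3 - 3*k^2 - 4*k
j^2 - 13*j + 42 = (j - 7)*(j - 6)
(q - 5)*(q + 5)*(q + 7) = q^3 + 7*q^2 - 25*q - 175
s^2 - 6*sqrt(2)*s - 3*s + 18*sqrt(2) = (s - 3)*(s - 6*sqrt(2))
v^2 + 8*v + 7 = (v + 1)*(v + 7)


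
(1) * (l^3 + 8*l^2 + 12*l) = l^3 + 8*l^2 + 12*l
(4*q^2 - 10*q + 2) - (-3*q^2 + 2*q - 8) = 7*q^2 - 12*q + 10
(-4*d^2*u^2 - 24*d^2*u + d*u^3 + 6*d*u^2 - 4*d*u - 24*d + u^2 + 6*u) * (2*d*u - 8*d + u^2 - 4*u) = -8*d^3*u^3 - 16*d^3*u^2 + 192*d^3*u - 2*d^2*u^4 - 4*d^2*u^3 + 40*d^2*u^2 - 16*d^2*u + 192*d^2 + d*u^5 + 2*d*u^4 - 26*d*u^3 - 4*d*u^2 + 48*d*u + u^4 + 2*u^3 - 24*u^2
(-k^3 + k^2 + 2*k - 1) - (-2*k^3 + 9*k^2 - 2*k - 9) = k^3 - 8*k^2 + 4*k + 8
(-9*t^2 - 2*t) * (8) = -72*t^2 - 16*t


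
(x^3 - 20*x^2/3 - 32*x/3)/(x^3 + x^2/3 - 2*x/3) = (3*x^2 - 20*x - 32)/(3*x^2 + x - 2)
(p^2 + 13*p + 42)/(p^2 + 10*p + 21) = (p + 6)/(p + 3)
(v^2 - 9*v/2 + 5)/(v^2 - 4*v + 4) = (v - 5/2)/(v - 2)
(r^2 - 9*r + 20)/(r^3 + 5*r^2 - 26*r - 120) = (r - 4)/(r^2 + 10*r + 24)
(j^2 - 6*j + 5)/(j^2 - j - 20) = (j - 1)/(j + 4)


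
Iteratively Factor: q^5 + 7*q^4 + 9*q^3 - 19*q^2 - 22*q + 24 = (q - 1)*(q^4 + 8*q^3 + 17*q^2 - 2*q - 24) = (q - 1)*(q + 2)*(q^3 + 6*q^2 + 5*q - 12) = (q - 1)^2*(q + 2)*(q^2 + 7*q + 12) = (q - 1)^2*(q + 2)*(q + 3)*(q + 4)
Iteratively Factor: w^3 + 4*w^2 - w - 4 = (w + 4)*(w^2 - 1) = (w + 1)*(w + 4)*(w - 1)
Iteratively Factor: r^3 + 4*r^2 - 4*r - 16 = (r + 4)*(r^2 - 4) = (r + 2)*(r + 4)*(r - 2)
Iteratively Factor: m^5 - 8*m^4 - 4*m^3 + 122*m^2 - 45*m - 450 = (m - 3)*(m^4 - 5*m^3 - 19*m^2 + 65*m + 150) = (m - 5)*(m - 3)*(m^3 - 19*m - 30) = (m - 5)*(m - 3)*(m + 2)*(m^2 - 2*m - 15) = (m - 5)*(m - 3)*(m + 2)*(m + 3)*(m - 5)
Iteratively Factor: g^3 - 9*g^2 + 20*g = (g)*(g^2 - 9*g + 20) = g*(g - 4)*(g - 5)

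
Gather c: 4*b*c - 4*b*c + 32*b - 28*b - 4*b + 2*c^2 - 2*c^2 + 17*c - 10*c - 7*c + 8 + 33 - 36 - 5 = 0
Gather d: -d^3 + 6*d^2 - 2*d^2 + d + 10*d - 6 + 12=-d^3 + 4*d^2 + 11*d + 6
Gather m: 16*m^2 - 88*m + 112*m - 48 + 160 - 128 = 16*m^2 + 24*m - 16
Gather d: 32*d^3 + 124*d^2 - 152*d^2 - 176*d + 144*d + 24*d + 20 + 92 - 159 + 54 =32*d^3 - 28*d^2 - 8*d + 7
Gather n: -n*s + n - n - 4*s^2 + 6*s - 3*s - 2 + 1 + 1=-n*s - 4*s^2 + 3*s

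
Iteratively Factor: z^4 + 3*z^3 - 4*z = (z - 1)*(z^3 + 4*z^2 + 4*z) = (z - 1)*(z + 2)*(z^2 + 2*z) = (z - 1)*(z + 2)^2*(z)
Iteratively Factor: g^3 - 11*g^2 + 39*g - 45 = (g - 5)*(g^2 - 6*g + 9) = (g - 5)*(g - 3)*(g - 3)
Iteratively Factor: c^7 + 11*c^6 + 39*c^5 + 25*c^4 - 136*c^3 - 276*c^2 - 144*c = (c - 2)*(c^6 + 13*c^5 + 65*c^4 + 155*c^3 + 174*c^2 + 72*c) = (c - 2)*(c + 2)*(c^5 + 11*c^4 + 43*c^3 + 69*c^2 + 36*c) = (c - 2)*(c + 1)*(c + 2)*(c^4 + 10*c^3 + 33*c^2 + 36*c) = (c - 2)*(c + 1)*(c + 2)*(c + 4)*(c^3 + 6*c^2 + 9*c) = (c - 2)*(c + 1)*(c + 2)*(c + 3)*(c + 4)*(c^2 + 3*c) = c*(c - 2)*(c + 1)*(c + 2)*(c + 3)*(c + 4)*(c + 3)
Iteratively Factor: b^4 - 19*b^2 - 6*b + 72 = (b + 3)*(b^3 - 3*b^2 - 10*b + 24) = (b - 2)*(b + 3)*(b^2 - b - 12) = (b - 4)*(b - 2)*(b + 3)*(b + 3)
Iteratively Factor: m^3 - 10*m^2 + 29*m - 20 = (m - 4)*(m^2 - 6*m + 5) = (m - 4)*(m - 1)*(m - 5)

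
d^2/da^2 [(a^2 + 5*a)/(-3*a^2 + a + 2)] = 12*(-8*a^3 - 3*a^2 - 15*a + 1)/(27*a^6 - 27*a^5 - 45*a^4 + 35*a^3 + 30*a^2 - 12*a - 8)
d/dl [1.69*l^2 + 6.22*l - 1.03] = 3.38*l + 6.22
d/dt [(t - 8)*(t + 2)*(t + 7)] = 3*t^2 + 2*t - 58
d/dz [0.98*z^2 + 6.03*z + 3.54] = 1.96*z + 6.03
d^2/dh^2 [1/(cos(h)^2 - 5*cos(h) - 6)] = (4*sin(h)^4 - 51*sin(h)^2 - 45*cos(h)/4 - 15*cos(3*h)/4 - 15)/(sin(h)^2 + 5*cos(h) + 5)^3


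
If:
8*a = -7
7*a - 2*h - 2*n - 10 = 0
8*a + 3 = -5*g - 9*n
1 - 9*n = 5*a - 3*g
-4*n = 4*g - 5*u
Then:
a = -7/8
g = -11/64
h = -4955/576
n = 311/576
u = 53/180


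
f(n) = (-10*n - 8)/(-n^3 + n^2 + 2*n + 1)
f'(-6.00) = 0.06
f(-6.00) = 0.22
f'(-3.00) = 0.39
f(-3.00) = 0.71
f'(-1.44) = 1.35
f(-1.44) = 2.01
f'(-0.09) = 6.49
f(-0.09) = -8.57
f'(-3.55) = 0.25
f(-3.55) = 0.54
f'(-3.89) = 0.20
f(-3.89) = 0.46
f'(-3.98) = 0.19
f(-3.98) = 0.44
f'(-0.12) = 6.50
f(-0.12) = -8.76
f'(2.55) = -23.74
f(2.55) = 8.42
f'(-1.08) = -1.51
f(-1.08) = 2.21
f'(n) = (-10*n - 8)*(3*n^2 - 2*n - 2)/(-n^3 + n^2 + 2*n + 1)^2 - 10/(-n^3 + n^2 + 2*n + 1) = 2*(-10*n^3 - 7*n^2 + 8*n + 3)/(n^6 - 2*n^5 - 3*n^4 + 2*n^3 + 6*n^2 + 4*n + 1)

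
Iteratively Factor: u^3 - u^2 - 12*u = (u + 3)*(u^2 - 4*u) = u*(u + 3)*(u - 4)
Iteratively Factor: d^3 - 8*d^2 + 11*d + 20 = (d - 4)*(d^2 - 4*d - 5) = (d - 4)*(d + 1)*(d - 5)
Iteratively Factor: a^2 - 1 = (a + 1)*(a - 1)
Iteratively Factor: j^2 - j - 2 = (j - 2)*(j + 1)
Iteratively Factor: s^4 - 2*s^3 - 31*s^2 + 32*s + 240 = (s - 4)*(s^3 + 2*s^2 - 23*s - 60) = (s - 4)*(s + 3)*(s^2 - s - 20) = (s - 4)*(s + 3)*(s + 4)*(s - 5)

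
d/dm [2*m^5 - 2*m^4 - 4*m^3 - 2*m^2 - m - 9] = 10*m^4 - 8*m^3 - 12*m^2 - 4*m - 1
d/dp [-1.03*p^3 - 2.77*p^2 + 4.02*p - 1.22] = -3.09*p^2 - 5.54*p + 4.02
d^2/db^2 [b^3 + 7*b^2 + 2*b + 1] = 6*b + 14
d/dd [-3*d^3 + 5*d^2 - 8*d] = -9*d^2 + 10*d - 8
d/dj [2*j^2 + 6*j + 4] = 4*j + 6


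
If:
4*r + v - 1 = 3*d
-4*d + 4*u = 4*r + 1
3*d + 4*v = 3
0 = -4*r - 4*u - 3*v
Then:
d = -15/37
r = -47/148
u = -35/74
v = 39/37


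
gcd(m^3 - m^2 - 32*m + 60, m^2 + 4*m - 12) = m^2 + 4*m - 12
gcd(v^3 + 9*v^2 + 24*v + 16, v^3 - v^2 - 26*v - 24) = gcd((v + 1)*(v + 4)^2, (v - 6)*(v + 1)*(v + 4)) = v^2 + 5*v + 4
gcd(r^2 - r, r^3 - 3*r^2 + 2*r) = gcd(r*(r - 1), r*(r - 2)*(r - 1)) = r^2 - r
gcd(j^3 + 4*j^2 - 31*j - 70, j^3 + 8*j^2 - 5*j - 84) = j + 7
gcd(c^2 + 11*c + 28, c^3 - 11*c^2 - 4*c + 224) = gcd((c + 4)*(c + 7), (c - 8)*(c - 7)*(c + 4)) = c + 4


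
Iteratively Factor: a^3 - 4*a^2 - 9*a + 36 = (a + 3)*(a^2 - 7*a + 12) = (a - 3)*(a + 3)*(a - 4)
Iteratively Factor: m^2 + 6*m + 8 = (m + 4)*(m + 2)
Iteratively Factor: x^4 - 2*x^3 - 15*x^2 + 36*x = (x + 4)*(x^3 - 6*x^2 + 9*x) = (x - 3)*(x + 4)*(x^2 - 3*x) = (x - 3)^2*(x + 4)*(x)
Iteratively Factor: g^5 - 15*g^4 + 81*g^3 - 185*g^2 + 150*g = (g)*(g^4 - 15*g^3 + 81*g^2 - 185*g + 150) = g*(g - 5)*(g^3 - 10*g^2 + 31*g - 30) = g*(g - 5)*(g - 3)*(g^2 - 7*g + 10) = g*(g - 5)*(g - 3)*(g - 2)*(g - 5)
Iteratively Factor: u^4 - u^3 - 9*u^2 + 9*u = (u + 3)*(u^3 - 4*u^2 + 3*u) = (u - 1)*(u + 3)*(u^2 - 3*u) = (u - 3)*(u - 1)*(u + 3)*(u)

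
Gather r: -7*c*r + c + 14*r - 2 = c + r*(14 - 7*c) - 2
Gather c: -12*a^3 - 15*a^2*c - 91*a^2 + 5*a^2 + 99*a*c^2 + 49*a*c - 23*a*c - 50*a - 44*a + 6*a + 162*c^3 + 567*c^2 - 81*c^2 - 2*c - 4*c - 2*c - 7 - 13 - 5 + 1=-12*a^3 - 86*a^2 - 88*a + 162*c^3 + c^2*(99*a + 486) + c*(-15*a^2 + 26*a - 8) - 24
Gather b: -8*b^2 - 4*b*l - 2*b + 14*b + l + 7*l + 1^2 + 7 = -8*b^2 + b*(12 - 4*l) + 8*l + 8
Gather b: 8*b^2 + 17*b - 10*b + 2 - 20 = 8*b^2 + 7*b - 18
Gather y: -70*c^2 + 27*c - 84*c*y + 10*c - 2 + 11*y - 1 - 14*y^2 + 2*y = -70*c^2 + 37*c - 14*y^2 + y*(13 - 84*c) - 3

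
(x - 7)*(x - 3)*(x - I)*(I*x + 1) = I*x^4 + 2*x^3 - 10*I*x^3 - 20*x^2 + 20*I*x^2 + 42*x + 10*I*x - 21*I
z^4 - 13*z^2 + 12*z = z*(z - 3)*(z - 1)*(z + 4)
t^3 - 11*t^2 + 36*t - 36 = (t - 6)*(t - 3)*(t - 2)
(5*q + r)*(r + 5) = 5*q*r + 25*q + r^2 + 5*r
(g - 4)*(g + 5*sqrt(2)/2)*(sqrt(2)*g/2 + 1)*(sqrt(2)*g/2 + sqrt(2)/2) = g^4/2 - 3*g^3/2 + 7*sqrt(2)*g^3/4 - 21*sqrt(2)*g^2/4 + g^2/2 - 7*sqrt(2)*g - 15*g/2 - 10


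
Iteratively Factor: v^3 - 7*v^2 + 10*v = (v - 5)*(v^2 - 2*v) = (v - 5)*(v - 2)*(v)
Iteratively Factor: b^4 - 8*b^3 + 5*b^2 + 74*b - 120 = (b - 2)*(b^3 - 6*b^2 - 7*b + 60) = (b - 2)*(b + 3)*(b^2 - 9*b + 20) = (b - 5)*(b - 2)*(b + 3)*(b - 4)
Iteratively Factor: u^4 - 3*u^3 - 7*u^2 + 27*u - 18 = (u + 3)*(u^3 - 6*u^2 + 11*u - 6) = (u - 2)*(u + 3)*(u^2 - 4*u + 3) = (u - 2)*(u - 1)*(u + 3)*(u - 3)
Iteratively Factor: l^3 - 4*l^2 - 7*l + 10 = (l - 5)*(l^2 + l - 2) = (l - 5)*(l - 1)*(l + 2)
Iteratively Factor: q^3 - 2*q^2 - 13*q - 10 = (q + 1)*(q^2 - 3*q - 10) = (q - 5)*(q + 1)*(q + 2)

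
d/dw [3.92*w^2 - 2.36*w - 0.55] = 7.84*w - 2.36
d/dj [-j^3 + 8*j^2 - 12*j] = -3*j^2 + 16*j - 12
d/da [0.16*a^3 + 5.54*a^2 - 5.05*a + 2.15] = 0.48*a^2 + 11.08*a - 5.05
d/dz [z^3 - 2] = 3*z^2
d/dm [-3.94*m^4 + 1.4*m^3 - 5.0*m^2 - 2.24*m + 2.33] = -15.76*m^3 + 4.2*m^2 - 10.0*m - 2.24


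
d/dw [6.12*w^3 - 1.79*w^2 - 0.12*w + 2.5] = 18.36*w^2 - 3.58*w - 0.12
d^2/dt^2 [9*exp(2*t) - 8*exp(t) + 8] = (36*exp(t) - 8)*exp(t)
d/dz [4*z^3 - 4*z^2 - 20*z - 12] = 12*z^2 - 8*z - 20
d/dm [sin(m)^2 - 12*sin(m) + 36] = 2*(sin(m) - 6)*cos(m)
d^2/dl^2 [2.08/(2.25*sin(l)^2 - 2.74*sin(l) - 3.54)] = (42.12*sin(l)^4 - 38.4696*sin(l)^3 + 18.704608*sin(l)^2 + 56.764032*sin(l) - 64.366016)/(-2.25*sin(l)^2 + 2.74*sin(l) + 3.54)^3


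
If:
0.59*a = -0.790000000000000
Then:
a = -1.34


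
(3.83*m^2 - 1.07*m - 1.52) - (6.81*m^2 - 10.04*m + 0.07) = -2.98*m^2 + 8.97*m - 1.59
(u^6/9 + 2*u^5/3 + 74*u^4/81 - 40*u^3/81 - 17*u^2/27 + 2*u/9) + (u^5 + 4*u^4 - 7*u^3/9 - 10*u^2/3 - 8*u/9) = u^6/9 + 5*u^5/3 + 398*u^4/81 - 103*u^3/81 - 107*u^2/27 - 2*u/3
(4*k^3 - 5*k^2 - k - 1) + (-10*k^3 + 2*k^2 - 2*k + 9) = -6*k^3 - 3*k^2 - 3*k + 8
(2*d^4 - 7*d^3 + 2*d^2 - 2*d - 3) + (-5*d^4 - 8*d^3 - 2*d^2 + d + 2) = -3*d^4 - 15*d^3 - d - 1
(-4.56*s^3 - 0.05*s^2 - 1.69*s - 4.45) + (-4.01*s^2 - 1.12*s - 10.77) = -4.56*s^3 - 4.06*s^2 - 2.81*s - 15.22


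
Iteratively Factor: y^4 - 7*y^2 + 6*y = (y)*(y^3 - 7*y + 6) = y*(y - 1)*(y^2 + y - 6) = y*(y - 2)*(y - 1)*(y + 3)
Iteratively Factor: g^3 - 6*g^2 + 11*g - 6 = (g - 3)*(g^2 - 3*g + 2) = (g - 3)*(g - 1)*(g - 2)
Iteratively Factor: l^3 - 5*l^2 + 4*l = (l)*(l^2 - 5*l + 4) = l*(l - 4)*(l - 1)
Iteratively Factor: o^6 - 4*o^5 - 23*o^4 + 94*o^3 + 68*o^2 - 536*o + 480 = (o - 2)*(o^5 - 2*o^4 - 27*o^3 + 40*o^2 + 148*o - 240) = (o - 5)*(o - 2)*(o^4 + 3*o^3 - 12*o^2 - 20*o + 48) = (o - 5)*(o - 2)*(o + 3)*(o^3 - 12*o + 16) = (o - 5)*(o - 2)^2*(o + 3)*(o^2 + 2*o - 8) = (o - 5)*(o - 2)^3*(o + 3)*(o + 4)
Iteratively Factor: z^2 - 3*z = (z)*(z - 3)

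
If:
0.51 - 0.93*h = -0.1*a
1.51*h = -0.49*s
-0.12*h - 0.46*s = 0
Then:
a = -5.10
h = 0.00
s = 0.00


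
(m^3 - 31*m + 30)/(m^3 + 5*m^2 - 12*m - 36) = (m^2 - 6*m + 5)/(m^2 - m - 6)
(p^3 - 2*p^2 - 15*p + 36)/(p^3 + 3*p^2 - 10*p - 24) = (p - 3)/(p + 2)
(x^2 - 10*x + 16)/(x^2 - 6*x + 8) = (x - 8)/(x - 4)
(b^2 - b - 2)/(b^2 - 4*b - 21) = (-b^2 + b + 2)/(-b^2 + 4*b + 21)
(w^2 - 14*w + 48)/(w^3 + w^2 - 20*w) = (w^2 - 14*w + 48)/(w*(w^2 + w - 20))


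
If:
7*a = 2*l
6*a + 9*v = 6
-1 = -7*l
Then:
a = 2/49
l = 1/7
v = 94/147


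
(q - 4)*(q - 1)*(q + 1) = q^3 - 4*q^2 - q + 4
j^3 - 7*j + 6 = (j - 2)*(j - 1)*(j + 3)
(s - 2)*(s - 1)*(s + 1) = s^3 - 2*s^2 - s + 2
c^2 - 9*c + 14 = (c - 7)*(c - 2)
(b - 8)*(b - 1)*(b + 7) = b^3 - 2*b^2 - 55*b + 56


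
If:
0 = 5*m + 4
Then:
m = -4/5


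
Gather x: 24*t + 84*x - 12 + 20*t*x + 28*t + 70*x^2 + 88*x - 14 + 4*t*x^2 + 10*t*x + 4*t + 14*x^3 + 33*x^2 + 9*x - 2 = 56*t + 14*x^3 + x^2*(4*t + 103) + x*(30*t + 181) - 28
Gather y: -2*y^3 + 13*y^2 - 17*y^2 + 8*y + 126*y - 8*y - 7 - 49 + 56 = -2*y^3 - 4*y^2 + 126*y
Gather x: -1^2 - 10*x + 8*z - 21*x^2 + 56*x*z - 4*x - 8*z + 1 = -21*x^2 + x*(56*z - 14)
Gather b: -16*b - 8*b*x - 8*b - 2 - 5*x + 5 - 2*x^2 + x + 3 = b*(-8*x - 24) - 2*x^2 - 4*x + 6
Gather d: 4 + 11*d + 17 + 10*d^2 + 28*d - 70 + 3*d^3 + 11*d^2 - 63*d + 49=3*d^3 + 21*d^2 - 24*d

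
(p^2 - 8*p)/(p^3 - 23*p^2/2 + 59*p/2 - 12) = 2*p/(2*p^2 - 7*p + 3)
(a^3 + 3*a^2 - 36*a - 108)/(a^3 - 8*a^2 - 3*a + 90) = (a + 6)/(a - 5)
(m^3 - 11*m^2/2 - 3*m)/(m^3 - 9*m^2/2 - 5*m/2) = (m - 6)/(m - 5)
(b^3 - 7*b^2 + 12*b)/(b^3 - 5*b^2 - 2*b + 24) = b/(b + 2)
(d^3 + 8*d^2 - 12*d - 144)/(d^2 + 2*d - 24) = d + 6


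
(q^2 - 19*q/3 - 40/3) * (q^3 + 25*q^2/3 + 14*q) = q^5 + 2*q^4 - 469*q^3/9 - 1798*q^2/9 - 560*q/3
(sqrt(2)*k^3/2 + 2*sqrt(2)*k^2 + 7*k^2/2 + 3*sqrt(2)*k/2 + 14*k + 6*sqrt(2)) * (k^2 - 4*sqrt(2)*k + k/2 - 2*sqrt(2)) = sqrt(2)*k^5/2 - k^4/2 + 9*sqrt(2)*k^4/4 - 23*sqrt(2)*k^3/2 - 9*k^3/4 - 225*sqrt(2)*k^2/4 - 13*k^2 - 54*k - 25*sqrt(2)*k - 24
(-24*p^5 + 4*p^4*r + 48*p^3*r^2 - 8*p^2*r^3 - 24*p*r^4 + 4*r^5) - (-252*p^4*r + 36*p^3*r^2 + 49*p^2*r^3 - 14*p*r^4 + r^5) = -24*p^5 + 256*p^4*r + 12*p^3*r^2 - 57*p^2*r^3 - 10*p*r^4 + 3*r^5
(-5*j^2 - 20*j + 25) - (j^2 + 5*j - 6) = -6*j^2 - 25*j + 31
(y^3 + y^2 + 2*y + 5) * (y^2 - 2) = y^5 + y^4 + 3*y^2 - 4*y - 10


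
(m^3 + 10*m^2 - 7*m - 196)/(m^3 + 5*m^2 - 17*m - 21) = (m^2 + 3*m - 28)/(m^2 - 2*m - 3)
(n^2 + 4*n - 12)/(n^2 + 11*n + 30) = (n - 2)/(n + 5)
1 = 1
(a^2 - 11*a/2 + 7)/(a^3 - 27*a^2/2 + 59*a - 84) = (a - 2)/(a^2 - 10*a + 24)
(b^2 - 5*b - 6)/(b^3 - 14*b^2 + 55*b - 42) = (b + 1)/(b^2 - 8*b + 7)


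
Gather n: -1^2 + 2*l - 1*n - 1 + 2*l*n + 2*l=4*l + n*(2*l - 1) - 2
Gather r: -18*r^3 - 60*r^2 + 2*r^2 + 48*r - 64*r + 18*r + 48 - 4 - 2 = -18*r^3 - 58*r^2 + 2*r + 42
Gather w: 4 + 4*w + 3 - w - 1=3*w + 6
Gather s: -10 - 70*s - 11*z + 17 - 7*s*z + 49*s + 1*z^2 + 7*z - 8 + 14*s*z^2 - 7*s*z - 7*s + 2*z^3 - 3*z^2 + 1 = s*(14*z^2 - 14*z - 28) + 2*z^3 - 2*z^2 - 4*z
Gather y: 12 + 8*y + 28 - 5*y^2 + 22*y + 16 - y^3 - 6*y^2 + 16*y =-y^3 - 11*y^2 + 46*y + 56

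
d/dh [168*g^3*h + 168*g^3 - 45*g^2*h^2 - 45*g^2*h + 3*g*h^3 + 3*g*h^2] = 3*g*(56*g^2 - 30*g*h - 15*g + 3*h^2 + 2*h)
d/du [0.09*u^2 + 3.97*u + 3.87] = 0.18*u + 3.97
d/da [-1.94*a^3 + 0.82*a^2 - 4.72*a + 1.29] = -5.82*a^2 + 1.64*a - 4.72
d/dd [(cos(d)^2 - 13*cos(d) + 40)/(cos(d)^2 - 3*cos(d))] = 10*(-sin(d) - 12*sin(d)/cos(d)^2 + 8*tan(d))/(cos(d) - 3)^2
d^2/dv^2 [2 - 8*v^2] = -16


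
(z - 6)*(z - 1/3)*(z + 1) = z^3 - 16*z^2/3 - 13*z/3 + 2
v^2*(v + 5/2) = v^3 + 5*v^2/2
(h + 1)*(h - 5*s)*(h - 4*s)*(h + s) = h^4 - 8*h^3*s + h^3 + 11*h^2*s^2 - 8*h^2*s + 20*h*s^3 + 11*h*s^2 + 20*s^3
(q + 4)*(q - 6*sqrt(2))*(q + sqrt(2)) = q^3 - 5*sqrt(2)*q^2 + 4*q^2 - 20*sqrt(2)*q - 12*q - 48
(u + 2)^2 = u^2 + 4*u + 4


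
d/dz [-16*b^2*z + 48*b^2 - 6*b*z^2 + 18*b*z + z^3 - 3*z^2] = -16*b^2 - 12*b*z + 18*b + 3*z^2 - 6*z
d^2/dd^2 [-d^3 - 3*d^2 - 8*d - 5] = -6*d - 6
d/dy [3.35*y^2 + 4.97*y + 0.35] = 6.7*y + 4.97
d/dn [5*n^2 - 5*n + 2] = 10*n - 5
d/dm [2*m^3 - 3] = 6*m^2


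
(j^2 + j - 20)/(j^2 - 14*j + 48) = (j^2 + j - 20)/(j^2 - 14*j + 48)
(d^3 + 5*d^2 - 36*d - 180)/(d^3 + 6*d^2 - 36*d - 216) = (d + 5)/(d + 6)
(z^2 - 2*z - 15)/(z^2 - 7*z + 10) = (z + 3)/(z - 2)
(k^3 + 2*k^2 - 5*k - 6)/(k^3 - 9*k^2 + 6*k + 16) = (k + 3)/(k - 8)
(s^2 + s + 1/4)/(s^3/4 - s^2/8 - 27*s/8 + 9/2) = 2*(4*s^2 + 4*s + 1)/(2*s^3 - s^2 - 27*s + 36)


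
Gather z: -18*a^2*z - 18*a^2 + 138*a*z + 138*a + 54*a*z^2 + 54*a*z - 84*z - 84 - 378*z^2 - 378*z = -18*a^2 + 138*a + z^2*(54*a - 378) + z*(-18*a^2 + 192*a - 462) - 84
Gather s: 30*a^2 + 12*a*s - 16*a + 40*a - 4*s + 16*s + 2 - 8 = 30*a^2 + 24*a + s*(12*a + 12) - 6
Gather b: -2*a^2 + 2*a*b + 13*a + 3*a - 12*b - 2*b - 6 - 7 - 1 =-2*a^2 + 16*a + b*(2*a - 14) - 14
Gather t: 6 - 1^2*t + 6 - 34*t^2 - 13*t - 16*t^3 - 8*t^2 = -16*t^3 - 42*t^2 - 14*t + 12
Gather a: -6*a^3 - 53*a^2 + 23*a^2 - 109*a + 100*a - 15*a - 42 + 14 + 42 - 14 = -6*a^3 - 30*a^2 - 24*a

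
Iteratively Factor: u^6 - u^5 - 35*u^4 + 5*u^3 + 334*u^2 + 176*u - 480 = (u + 4)*(u^5 - 5*u^4 - 15*u^3 + 65*u^2 + 74*u - 120) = (u + 3)*(u + 4)*(u^4 - 8*u^3 + 9*u^2 + 38*u - 40) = (u + 2)*(u + 3)*(u + 4)*(u^3 - 10*u^2 + 29*u - 20) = (u - 1)*(u + 2)*(u + 3)*(u + 4)*(u^2 - 9*u + 20) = (u - 4)*(u - 1)*(u + 2)*(u + 3)*(u + 4)*(u - 5)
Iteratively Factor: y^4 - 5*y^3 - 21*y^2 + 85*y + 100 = (y + 4)*(y^3 - 9*y^2 + 15*y + 25) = (y + 1)*(y + 4)*(y^2 - 10*y + 25) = (y - 5)*(y + 1)*(y + 4)*(y - 5)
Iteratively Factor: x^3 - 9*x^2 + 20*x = (x)*(x^2 - 9*x + 20) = x*(x - 5)*(x - 4)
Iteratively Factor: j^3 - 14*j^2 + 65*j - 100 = (j - 5)*(j^2 - 9*j + 20) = (j - 5)*(j - 4)*(j - 5)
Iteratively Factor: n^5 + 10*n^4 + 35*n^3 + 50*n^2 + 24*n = (n + 4)*(n^4 + 6*n^3 + 11*n^2 + 6*n) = (n + 1)*(n + 4)*(n^3 + 5*n^2 + 6*n) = (n + 1)*(n + 3)*(n + 4)*(n^2 + 2*n) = (n + 1)*(n + 2)*(n + 3)*(n + 4)*(n)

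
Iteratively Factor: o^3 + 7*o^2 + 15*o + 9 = (o + 3)*(o^2 + 4*o + 3) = (o + 1)*(o + 3)*(o + 3)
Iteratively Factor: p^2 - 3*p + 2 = (p - 2)*(p - 1)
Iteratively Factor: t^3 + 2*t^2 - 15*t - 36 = (t + 3)*(t^2 - t - 12) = (t - 4)*(t + 3)*(t + 3)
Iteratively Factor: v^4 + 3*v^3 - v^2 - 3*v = (v - 1)*(v^3 + 4*v^2 + 3*v) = v*(v - 1)*(v^2 + 4*v + 3) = v*(v - 1)*(v + 1)*(v + 3)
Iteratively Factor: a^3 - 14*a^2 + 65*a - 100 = (a - 5)*(a^2 - 9*a + 20) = (a - 5)*(a - 4)*(a - 5)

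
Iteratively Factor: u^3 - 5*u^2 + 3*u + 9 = (u - 3)*(u^2 - 2*u - 3) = (u - 3)^2*(u + 1)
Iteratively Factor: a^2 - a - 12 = (a - 4)*(a + 3)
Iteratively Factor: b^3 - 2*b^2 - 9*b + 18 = (b - 3)*(b^2 + b - 6) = (b - 3)*(b - 2)*(b + 3)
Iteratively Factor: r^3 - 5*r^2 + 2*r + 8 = (r - 2)*(r^2 - 3*r - 4) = (r - 2)*(r + 1)*(r - 4)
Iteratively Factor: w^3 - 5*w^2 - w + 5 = (w + 1)*(w^2 - 6*w + 5) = (w - 1)*(w + 1)*(w - 5)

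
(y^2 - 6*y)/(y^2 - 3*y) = (y - 6)/(y - 3)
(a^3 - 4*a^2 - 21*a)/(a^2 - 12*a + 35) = a*(a + 3)/(a - 5)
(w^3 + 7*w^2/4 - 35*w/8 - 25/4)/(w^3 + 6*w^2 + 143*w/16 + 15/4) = 2*(2*w^2 + w - 10)/(4*w^2 + 19*w + 12)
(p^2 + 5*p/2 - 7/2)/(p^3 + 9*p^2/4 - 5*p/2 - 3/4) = 2*(2*p + 7)/(4*p^2 + 13*p + 3)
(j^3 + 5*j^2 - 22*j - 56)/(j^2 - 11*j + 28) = (j^2 + 9*j + 14)/(j - 7)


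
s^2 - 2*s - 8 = (s - 4)*(s + 2)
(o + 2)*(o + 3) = o^2 + 5*o + 6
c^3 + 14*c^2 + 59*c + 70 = (c + 2)*(c + 5)*(c + 7)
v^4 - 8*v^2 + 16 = (v - 2)^2*(v + 2)^2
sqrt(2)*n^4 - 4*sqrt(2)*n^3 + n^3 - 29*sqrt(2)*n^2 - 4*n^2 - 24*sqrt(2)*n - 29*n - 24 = (n - 8)*(n + 1)*(n + 3)*(sqrt(2)*n + 1)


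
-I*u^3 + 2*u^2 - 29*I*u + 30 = (u - 5*I)*(u + 6*I)*(-I*u + 1)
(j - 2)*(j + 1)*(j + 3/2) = j^3 + j^2/2 - 7*j/2 - 3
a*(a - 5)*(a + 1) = a^3 - 4*a^2 - 5*a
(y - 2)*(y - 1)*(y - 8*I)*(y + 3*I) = y^4 - 3*y^3 - 5*I*y^3 + 26*y^2 + 15*I*y^2 - 72*y - 10*I*y + 48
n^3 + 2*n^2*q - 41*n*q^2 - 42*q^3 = (n - 6*q)*(n + q)*(n + 7*q)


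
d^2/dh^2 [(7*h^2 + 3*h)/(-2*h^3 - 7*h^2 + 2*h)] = 2*(-28*h^3 - 36*h^2 - 210*h - 257)/(8*h^6 + 84*h^5 + 270*h^4 + 175*h^3 - 270*h^2 + 84*h - 8)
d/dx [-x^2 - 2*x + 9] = -2*x - 2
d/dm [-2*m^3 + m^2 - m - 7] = -6*m^2 + 2*m - 1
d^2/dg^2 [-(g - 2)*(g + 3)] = -2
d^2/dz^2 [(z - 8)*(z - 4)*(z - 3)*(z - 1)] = 12*z^2 - 96*z + 166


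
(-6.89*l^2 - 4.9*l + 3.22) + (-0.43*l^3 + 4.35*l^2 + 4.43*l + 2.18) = -0.43*l^3 - 2.54*l^2 - 0.470000000000001*l + 5.4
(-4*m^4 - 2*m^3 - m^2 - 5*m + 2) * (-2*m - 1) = 8*m^5 + 8*m^4 + 4*m^3 + 11*m^2 + m - 2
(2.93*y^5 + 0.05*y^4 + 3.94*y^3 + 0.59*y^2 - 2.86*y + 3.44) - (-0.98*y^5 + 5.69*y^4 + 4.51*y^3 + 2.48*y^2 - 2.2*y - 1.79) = 3.91*y^5 - 5.64*y^4 - 0.57*y^3 - 1.89*y^2 - 0.66*y + 5.23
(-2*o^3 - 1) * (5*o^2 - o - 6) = -10*o^5 + 2*o^4 + 12*o^3 - 5*o^2 + o + 6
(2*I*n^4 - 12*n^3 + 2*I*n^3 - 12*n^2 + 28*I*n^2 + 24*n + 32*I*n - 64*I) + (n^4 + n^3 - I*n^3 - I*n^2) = n^4 + 2*I*n^4 - 11*n^3 + I*n^3 - 12*n^2 + 27*I*n^2 + 24*n + 32*I*n - 64*I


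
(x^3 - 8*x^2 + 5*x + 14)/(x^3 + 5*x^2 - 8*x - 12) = (x - 7)/(x + 6)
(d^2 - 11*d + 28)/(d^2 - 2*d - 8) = (d - 7)/(d + 2)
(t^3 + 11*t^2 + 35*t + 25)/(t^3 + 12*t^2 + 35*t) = (t^2 + 6*t + 5)/(t*(t + 7))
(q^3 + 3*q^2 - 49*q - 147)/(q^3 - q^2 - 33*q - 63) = (q + 7)/(q + 3)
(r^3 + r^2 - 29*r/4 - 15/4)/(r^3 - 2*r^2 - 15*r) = (r^2 - 2*r - 5/4)/(r*(r - 5))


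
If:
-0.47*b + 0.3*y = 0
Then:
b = 0.638297872340426*y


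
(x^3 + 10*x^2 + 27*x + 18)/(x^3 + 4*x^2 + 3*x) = (x + 6)/x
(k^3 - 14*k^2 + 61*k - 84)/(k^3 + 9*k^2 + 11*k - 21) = (k^3 - 14*k^2 + 61*k - 84)/(k^3 + 9*k^2 + 11*k - 21)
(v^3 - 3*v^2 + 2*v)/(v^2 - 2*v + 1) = v*(v - 2)/(v - 1)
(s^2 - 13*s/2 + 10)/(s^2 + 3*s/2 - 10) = (s - 4)/(s + 4)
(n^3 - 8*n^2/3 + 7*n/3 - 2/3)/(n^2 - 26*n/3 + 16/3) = (n^2 - 2*n + 1)/(n - 8)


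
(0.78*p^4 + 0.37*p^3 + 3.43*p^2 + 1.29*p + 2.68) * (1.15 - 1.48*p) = -1.1544*p^5 + 0.3494*p^4 - 4.6509*p^3 + 2.0353*p^2 - 2.4829*p + 3.082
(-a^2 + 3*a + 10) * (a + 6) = -a^3 - 3*a^2 + 28*a + 60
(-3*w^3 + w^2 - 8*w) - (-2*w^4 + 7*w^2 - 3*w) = 2*w^4 - 3*w^3 - 6*w^2 - 5*w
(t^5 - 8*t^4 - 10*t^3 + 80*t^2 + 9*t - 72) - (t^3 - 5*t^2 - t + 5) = t^5 - 8*t^4 - 11*t^3 + 85*t^2 + 10*t - 77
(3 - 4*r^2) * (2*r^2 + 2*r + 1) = -8*r^4 - 8*r^3 + 2*r^2 + 6*r + 3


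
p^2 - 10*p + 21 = (p - 7)*(p - 3)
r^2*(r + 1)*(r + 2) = r^4 + 3*r^3 + 2*r^2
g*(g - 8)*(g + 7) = g^3 - g^2 - 56*g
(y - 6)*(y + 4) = y^2 - 2*y - 24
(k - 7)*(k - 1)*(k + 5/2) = k^3 - 11*k^2/2 - 13*k + 35/2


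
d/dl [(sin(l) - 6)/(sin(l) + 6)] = 12*cos(l)/(sin(l) + 6)^2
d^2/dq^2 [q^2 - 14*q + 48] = 2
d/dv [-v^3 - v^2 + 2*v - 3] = -3*v^2 - 2*v + 2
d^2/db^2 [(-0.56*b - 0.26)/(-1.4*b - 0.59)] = 0.0940799999999999/(1.4*b + 0.59)^3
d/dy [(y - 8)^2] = 2*y - 16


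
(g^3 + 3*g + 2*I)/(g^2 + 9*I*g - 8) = (g^2 - I*g + 2)/(g + 8*I)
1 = 1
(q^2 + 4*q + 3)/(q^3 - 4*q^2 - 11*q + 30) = (q + 1)/(q^2 - 7*q + 10)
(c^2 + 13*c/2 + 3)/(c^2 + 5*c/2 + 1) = (c + 6)/(c + 2)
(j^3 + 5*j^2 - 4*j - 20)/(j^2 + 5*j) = j - 4/j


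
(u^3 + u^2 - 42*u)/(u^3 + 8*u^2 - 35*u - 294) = u/(u + 7)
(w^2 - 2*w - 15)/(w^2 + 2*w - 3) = (w - 5)/(w - 1)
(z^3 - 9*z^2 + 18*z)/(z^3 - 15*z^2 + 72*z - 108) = z/(z - 6)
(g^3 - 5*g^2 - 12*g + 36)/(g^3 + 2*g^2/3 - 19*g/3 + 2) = 3*(g - 6)/(3*g - 1)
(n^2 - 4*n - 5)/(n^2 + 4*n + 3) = (n - 5)/(n + 3)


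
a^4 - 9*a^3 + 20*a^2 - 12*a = a*(a - 6)*(a - 2)*(a - 1)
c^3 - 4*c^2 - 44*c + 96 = (c - 8)*(c - 2)*(c + 6)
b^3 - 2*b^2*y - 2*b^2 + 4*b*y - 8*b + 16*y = (b - 4)*(b + 2)*(b - 2*y)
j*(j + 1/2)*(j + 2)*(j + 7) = j^4 + 19*j^3/2 + 37*j^2/2 + 7*j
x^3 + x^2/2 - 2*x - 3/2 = (x - 3/2)*(x + 1)^2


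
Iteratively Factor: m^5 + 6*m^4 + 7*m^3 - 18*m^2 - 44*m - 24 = (m + 3)*(m^4 + 3*m^3 - 2*m^2 - 12*m - 8) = (m + 1)*(m + 3)*(m^3 + 2*m^2 - 4*m - 8) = (m - 2)*(m + 1)*(m + 3)*(m^2 + 4*m + 4) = (m - 2)*(m + 1)*(m + 2)*(m + 3)*(m + 2)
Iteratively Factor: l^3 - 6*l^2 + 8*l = (l - 4)*(l^2 - 2*l) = (l - 4)*(l - 2)*(l)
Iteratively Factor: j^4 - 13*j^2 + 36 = (j - 2)*(j^3 + 2*j^2 - 9*j - 18) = (j - 3)*(j - 2)*(j^2 + 5*j + 6) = (j - 3)*(j - 2)*(j + 3)*(j + 2)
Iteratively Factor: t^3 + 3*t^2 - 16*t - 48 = (t - 4)*(t^2 + 7*t + 12) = (t - 4)*(t + 4)*(t + 3)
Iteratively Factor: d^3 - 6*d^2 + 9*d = (d - 3)*(d^2 - 3*d) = (d - 3)^2*(d)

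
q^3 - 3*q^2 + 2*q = q*(q - 2)*(q - 1)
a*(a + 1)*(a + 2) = a^3 + 3*a^2 + 2*a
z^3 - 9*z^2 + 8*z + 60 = (z - 6)*(z - 5)*(z + 2)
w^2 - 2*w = w*(w - 2)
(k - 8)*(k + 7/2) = k^2 - 9*k/2 - 28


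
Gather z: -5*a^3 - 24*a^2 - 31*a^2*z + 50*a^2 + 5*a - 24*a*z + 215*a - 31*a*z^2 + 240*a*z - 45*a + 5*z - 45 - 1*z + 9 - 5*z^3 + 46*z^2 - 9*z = -5*a^3 + 26*a^2 + 175*a - 5*z^3 + z^2*(46 - 31*a) + z*(-31*a^2 + 216*a - 5) - 36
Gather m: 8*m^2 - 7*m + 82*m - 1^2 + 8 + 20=8*m^2 + 75*m + 27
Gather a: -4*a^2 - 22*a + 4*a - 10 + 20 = -4*a^2 - 18*a + 10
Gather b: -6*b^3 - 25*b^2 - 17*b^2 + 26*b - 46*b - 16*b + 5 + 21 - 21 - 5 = -6*b^3 - 42*b^2 - 36*b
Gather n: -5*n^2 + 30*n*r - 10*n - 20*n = -5*n^2 + n*(30*r - 30)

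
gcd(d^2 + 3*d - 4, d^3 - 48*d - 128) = d + 4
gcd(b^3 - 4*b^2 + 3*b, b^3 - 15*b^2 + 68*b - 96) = b - 3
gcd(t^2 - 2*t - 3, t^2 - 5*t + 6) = t - 3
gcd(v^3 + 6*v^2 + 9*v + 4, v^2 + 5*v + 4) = v^2 + 5*v + 4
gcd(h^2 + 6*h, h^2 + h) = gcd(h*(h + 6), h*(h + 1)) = h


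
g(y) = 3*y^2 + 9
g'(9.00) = 54.00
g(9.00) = 252.00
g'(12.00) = 72.00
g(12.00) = 441.00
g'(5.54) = 33.24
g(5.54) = 101.07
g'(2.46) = 14.76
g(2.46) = 27.15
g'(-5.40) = -32.40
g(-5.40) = 96.48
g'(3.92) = 23.52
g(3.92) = 55.10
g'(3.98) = 23.88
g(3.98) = 56.52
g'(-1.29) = -7.74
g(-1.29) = 13.99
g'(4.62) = 27.72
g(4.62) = 73.03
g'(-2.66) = -15.96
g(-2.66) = 30.23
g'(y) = 6*y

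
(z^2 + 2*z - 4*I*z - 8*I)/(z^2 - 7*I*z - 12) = (z + 2)/(z - 3*I)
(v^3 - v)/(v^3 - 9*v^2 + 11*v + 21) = v*(v - 1)/(v^2 - 10*v + 21)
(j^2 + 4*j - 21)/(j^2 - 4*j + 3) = (j + 7)/(j - 1)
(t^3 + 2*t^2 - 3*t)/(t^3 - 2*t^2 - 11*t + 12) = t/(t - 4)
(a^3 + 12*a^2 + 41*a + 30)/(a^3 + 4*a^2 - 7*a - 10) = (a + 6)/(a - 2)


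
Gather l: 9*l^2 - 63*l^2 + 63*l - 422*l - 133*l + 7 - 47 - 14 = -54*l^2 - 492*l - 54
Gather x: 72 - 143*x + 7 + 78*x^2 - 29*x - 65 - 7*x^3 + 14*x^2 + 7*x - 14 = -7*x^3 + 92*x^2 - 165*x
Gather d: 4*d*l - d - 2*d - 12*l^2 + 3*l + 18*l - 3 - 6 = d*(4*l - 3) - 12*l^2 + 21*l - 9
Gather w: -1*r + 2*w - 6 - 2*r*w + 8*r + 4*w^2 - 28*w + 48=7*r + 4*w^2 + w*(-2*r - 26) + 42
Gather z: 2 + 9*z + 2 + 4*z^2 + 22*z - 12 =4*z^2 + 31*z - 8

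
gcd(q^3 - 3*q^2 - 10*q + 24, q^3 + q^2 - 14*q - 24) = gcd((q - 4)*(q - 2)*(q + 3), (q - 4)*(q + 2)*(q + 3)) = q^2 - q - 12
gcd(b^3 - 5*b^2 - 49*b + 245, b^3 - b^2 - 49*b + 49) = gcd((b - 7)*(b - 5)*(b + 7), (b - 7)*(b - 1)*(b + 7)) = b^2 - 49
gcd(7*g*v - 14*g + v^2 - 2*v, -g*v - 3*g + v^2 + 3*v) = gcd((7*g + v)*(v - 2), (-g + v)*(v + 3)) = 1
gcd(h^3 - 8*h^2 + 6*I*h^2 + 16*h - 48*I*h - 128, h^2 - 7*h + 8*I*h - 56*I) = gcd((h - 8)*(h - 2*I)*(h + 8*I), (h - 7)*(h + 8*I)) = h + 8*I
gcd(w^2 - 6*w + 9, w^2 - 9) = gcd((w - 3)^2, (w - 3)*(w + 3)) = w - 3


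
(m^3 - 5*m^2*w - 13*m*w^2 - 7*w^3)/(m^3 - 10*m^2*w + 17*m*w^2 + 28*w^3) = (-m - w)/(-m + 4*w)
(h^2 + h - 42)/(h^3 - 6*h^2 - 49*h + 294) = 1/(h - 7)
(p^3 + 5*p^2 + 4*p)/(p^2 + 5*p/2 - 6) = 2*p*(p + 1)/(2*p - 3)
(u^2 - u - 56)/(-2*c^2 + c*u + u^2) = (u^2 - u - 56)/(-2*c^2 + c*u + u^2)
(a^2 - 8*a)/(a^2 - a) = (a - 8)/(a - 1)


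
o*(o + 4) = o^2 + 4*o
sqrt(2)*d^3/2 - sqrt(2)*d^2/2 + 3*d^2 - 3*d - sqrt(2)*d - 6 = (d - 2)*(d + 3*sqrt(2))*(sqrt(2)*d/2 + sqrt(2)/2)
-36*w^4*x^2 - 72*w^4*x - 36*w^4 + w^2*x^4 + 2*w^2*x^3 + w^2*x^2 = (-6*w + x)*(6*w + x)*(w*x + w)^2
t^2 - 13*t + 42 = (t - 7)*(t - 6)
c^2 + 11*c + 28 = (c + 4)*(c + 7)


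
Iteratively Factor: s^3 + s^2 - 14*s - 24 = (s + 3)*(s^2 - 2*s - 8) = (s - 4)*(s + 3)*(s + 2)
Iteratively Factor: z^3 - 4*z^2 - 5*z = (z + 1)*(z^2 - 5*z) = (z - 5)*(z + 1)*(z)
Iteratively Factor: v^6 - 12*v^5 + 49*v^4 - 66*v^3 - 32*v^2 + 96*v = (v)*(v^5 - 12*v^4 + 49*v^3 - 66*v^2 - 32*v + 96) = v*(v - 4)*(v^4 - 8*v^3 + 17*v^2 + 2*v - 24) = v*(v - 4)*(v - 2)*(v^3 - 6*v^2 + 5*v + 12) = v*(v - 4)*(v - 2)*(v + 1)*(v^2 - 7*v + 12) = v*(v - 4)^2*(v - 2)*(v + 1)*(v - 3)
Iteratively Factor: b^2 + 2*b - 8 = (b - 2)*(b + 4)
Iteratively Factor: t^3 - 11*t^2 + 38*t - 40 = (t - 4)*(t^2 - 7*t + 10) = (t - 5)*(t - 4)*(t - 2)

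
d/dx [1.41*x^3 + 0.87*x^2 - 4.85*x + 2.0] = 4.23*x^2 + 1.74*x - 4.85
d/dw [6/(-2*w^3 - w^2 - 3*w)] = 6*(6*w^2 + 2*w + 3)/(w^2*(2*w^2 + w + 3)^2)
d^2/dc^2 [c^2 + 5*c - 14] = 2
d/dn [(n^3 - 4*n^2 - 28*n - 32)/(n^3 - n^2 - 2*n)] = (3*n^4 + 52*n^3 + 76*n^2 - 64*n - 64)/(n^2*(n^4 - 2*n^3 - 3*n^2 + 4*n + 4))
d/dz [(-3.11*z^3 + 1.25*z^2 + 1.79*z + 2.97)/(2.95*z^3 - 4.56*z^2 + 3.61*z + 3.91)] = (10.4941*z^4 - 33.0152*z^3 - 50.0899*z^2 + 36.8614*z - 3.7228)/(8.7025*z^6 - 26.904*z^5 + 42.0926*z^4 - 9.85419999999999*z^3 - 22.6271*z^2 + 28.2302*z + 15.2881)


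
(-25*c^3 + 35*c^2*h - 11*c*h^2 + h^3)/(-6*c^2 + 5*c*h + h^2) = (25*c^2 - 10*c*h + h^2)/(6*c + h)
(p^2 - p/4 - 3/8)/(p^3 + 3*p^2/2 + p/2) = (p - 3/4)/(p*(p + 1))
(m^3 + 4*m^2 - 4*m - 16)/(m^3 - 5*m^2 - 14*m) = (m^2 + 2*m - 8)/(m*(m - 7))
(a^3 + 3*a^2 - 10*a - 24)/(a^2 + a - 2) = (a^2 + a - 12)/(a - 1)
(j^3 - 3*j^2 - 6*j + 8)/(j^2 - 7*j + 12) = (j^2 + j - 2)/(j - 3)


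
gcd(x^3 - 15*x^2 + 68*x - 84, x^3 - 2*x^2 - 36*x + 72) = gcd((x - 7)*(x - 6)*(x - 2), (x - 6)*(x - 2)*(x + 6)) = x^2 - 8*x + 12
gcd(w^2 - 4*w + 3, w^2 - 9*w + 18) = w - 3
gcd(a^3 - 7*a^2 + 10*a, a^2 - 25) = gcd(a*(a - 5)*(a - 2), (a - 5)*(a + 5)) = a - 5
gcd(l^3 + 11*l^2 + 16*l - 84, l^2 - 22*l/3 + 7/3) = 1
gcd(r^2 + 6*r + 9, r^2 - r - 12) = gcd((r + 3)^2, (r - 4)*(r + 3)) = r + 3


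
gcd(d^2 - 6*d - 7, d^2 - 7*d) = d - 7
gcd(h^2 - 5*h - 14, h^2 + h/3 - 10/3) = h + 2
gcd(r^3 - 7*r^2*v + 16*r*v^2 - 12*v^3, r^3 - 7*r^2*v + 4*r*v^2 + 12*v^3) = r - 2*v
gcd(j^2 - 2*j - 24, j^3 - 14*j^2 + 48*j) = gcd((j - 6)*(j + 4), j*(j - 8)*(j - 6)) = j - 6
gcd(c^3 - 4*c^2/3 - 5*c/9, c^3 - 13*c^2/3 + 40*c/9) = c^2 - 5*c/3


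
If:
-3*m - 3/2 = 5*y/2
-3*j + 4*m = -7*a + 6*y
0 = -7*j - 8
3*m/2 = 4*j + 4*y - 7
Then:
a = 374/147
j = -8/7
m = -326/147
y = 101/49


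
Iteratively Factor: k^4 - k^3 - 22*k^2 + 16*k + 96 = (k + 4)*(k^3 - 5*k^2 - 2*k + 24) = (k - 3)*(k + 4)*(k^2 - 2*k - 8) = (k - 4)*(k - 3)*(k + 4)*(k + 2)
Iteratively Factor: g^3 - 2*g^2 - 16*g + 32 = (g + 4)*(g^2 - 6*g + 8) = (g - 4)*(g + 4)*(g - 2)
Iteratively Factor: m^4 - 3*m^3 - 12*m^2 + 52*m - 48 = (m - 2)*(m^3 - m^2 - 14*m + 24) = (m - 2)^2*(m^2 + m - 12) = (m - 3)*(m - 2)^2*(m + 4)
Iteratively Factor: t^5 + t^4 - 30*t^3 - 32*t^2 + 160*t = (t + 4)*(t^4 - 3*t^3 - 18*t^2 + 40*t) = (t - 5)*(t + 4)*(t^3 + 2*t^2 - 8*t) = (t - 5)*(t + 4)^2*(t^2 - 2*t) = t*(t - 5)*(t + 4)^2*(t - 2)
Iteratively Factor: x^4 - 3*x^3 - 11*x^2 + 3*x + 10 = (x + 2)*(x^3 - 5*x^2 - x + 5) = (x + 1)*(x + 2)*(x^2 - 6*x + 5) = (x - 5)*(x + 1)*(x + 2)*(x - 1)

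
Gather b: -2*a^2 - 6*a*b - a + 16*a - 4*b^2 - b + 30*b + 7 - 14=-2*a^2 + 15*a - 4*b^2 + b*(29 - 6*a) - 7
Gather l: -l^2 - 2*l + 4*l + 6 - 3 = -l^2 + 2*l + 3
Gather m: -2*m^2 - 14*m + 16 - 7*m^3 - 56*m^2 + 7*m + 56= -7*m^3 - 58*m^2 - 7*m + 72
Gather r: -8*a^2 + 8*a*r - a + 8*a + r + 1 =-8*a^2 + 7*a + r*(8*a + 1) + 1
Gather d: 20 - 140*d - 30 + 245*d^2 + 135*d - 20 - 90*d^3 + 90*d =-90*d^3 + 245*d^2 + 85*d - 30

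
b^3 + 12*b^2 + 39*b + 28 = (b + 1)*(b + 4)*(b + 7)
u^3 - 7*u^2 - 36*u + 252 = (u - 7)*(u - 6)*(u + 6)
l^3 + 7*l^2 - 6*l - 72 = (l - 3)*(l + 4)*(l + 6)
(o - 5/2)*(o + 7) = o^2 + 9*o/2 - 35/2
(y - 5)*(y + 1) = y^2 - 4*y - 5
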